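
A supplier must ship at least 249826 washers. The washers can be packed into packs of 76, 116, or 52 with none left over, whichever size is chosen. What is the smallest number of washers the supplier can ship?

The number of washers must be a common multiple of 76, 116, and 52, so a multiple of their LCM.
76 = 2^2 × 19
116 = 2^2 × 29
52 = 2^2 × 13
LCM(76, 116, 52) = 2^2 × 13 × 19 × 29 = 28652.
Smallest multiple of 28652 that is ≥ 249826: ⌈249826/28652⌉ × 28652 = 9 × 28652 = 257868.

257868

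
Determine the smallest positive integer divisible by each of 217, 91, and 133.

53599

217 = 7 × 31
91 = 7 × 13
133 = 7 × 19
LCM(217, 91, 133) = 7 × 13 × 19 × 31 = 53599.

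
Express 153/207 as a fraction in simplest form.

17/23

153 = 3^2 × 17
207 = 3^2 × 23
gcd(153, 207) = 3^2 = 9.
Divide numerator and denominator by 9: 153/207 = 17/23.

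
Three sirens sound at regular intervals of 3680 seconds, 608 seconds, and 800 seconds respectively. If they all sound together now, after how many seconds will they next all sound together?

They coincide at every common multiple of the periods; the first is the LCM.
3680 = 2^5 × 5 × 23
608 = 2^5 × 19
800 = 2^5 × 5^2
LCM(3680, 608, 800) = 2^5 × 5^2 × 19 × 23 = 349600.

349600 seconds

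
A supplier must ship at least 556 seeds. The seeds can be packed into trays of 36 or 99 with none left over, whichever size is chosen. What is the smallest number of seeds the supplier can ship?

The number of seeds must be a common multiple of 36 and 99, so a multiple of their LCM.
36 = 2^2 × 3^2
99 = 3^2 × 11
LCM(36, 99) = 2^2 × 3^2 × 11 = 396.
Smallest multiple of 396 that is ≥ 556: ⌈556/396⌉ × 396 = 2 × 396 = 792.

792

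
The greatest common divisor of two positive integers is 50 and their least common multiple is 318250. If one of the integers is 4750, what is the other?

For two integers, gcd × lcm = product, so the other is (50 × 318250) / 4750 = 15912500 / 4750 = 3350.

3350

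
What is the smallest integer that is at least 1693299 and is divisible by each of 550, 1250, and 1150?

The integer must be a common multiple of 550, 1250, and 1150, so a multiple of their LCM.
550 = 2 × 5^2 × 11
1250 = 2 × 5^4
1150 = 2 × 5^2 × 23
LCM(550, 1250, 1150) = 2 × 5^4 × 11 × 23 = 316250.
Smallest multiple of 316250 that is ≥ 1693299: ⌈1693299/316250⌉ × 316250 = 6 × 316250 = 1897500.

1897500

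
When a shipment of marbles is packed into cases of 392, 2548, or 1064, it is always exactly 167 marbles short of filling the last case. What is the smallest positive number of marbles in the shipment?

96657

Being 167 short of a full case of size k means N ≡ −167 (mod k), i.e. N + 167 is a multiple of each size.
392 = 2^3 × 7^2
2548 = 2^2 × 7^2 × 13
1064 = 2^3 × 7 × 19
LCM(392, 2548, 1064) = 2^3 × 7^2 × 13 × 19 = 96824.
Smallest positive N is 96824 − 167 = 96657.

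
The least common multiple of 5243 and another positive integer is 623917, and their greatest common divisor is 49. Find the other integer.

5831

gcd × lcm = product of the two integers, so the other integer is (49 × 623917) / 5243 = 5831.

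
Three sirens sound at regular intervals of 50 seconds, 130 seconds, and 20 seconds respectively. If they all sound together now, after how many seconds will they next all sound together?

1300 seconds

We need the least common multiple of the intervals.
50 = 2 × 5^2
130 = 2 × 5 × 13
20 = 2^2 × 5
LCM(50, 130, 20) = 2^2 × 5^2 × 13 = 1300.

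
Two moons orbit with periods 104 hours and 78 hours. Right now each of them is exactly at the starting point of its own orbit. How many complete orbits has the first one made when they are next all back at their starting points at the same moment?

3 orbits

All finish a whole number of cycles simultaneously at t = LCM of the periods.
104 = 2^3 × 13
78 = 2 × 3 × 13
LCM(104, 78) = 2^3 × 3 × 13 = 312.
Orbits for period 104: 312 / 104 = 3.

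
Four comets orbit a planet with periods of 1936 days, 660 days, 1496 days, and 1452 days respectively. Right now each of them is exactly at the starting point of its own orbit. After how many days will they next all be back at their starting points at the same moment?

The first simultaneous occurrence is after LCM of the individual periods.
1936 = 2^4 × 11^2
660 = 2^2 × 3 × 5 × 11
1496 = 2^3 × 11 × 17
1452 = 2^2 × 3 × 11^2
LCM(1936, 660, 1496, 1452) = 2^4 × 3 × 5 × 11^2 × 17 = 493680.

493680 days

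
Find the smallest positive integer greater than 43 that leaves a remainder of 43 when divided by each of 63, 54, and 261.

N − 43 must be a common multiple of 63, 54, and 261.
63 = 3^2 × 7
54 = 2 × 3^3
261 = 3^2 × 29
LCM(63, 54, 261) = 2 × 3^3 × 7 × 29 = 10962.
Smallest N > 43 is LCM + 43 = 10962 + 43 = 11005.

11005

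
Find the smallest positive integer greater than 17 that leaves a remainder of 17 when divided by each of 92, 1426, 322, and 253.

N − 17 must be a common multiple of 92, 1426, 322, and 253.
92 = 2^2 × 23
1426 = 2 × 23 × 31
322 = 2 × 7 × 23
253 = 11 × 23
LCM(92, 1426, 322, 253) = 2^2 × 7 × 11 × 23 × 31 = 219604.
Smallest N > 17 is LCM + 17 = 219604 + 17 = 219621.

219621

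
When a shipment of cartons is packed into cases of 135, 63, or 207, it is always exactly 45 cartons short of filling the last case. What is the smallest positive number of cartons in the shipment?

Being 45 short of a full case of size k means N ≡ −45 (mod k), i.e. N + 45 is a multiple of each size.
135 = 3^3 × 5
63 = 3^2 × 7
207 = 3^2 × 23
LCM(135, 63, 207) = 3^3 × 5 × 7 × 23 = 21735.
Smallest positive N is 21735 − 45 = 21690.

21690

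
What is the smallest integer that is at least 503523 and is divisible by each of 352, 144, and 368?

The integer must be a common multiple of 352, 144, and 368, so a multiple of their LCM.
352 = 2^5 × 11
144 = 2^4 × 3^2
368 = 2^4 × 23
LCM(352, 144, 368) = 2^5 × 3^2 × 11 × 23 = 72864.
Smallest multiple of 72864 that is ≥ 503523: ⌈503523/72864⌉ × 72864 = 7 × 72864 = 510048.

510048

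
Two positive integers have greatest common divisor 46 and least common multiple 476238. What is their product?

21906948

For any two positive integers, gcd × lcm = product = 46 × 476238 = 21906948.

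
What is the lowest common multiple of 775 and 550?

775 = 5^2 × 31
550 = 2 × 5^2 × 11
LCM(775, 550) = 2 × 5^2 × 11 × 31 = 17050.

17050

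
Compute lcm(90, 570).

90 = 2 × 3^2 × 5
570 = 2 × 3 × 5 × 19
LCM(90, 570) = 2 × 3^2 × 5 × 19 = 1710.

1710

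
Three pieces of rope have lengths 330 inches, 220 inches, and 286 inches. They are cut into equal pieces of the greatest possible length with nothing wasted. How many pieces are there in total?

Piece length = gcd(330, 220, 286).
330 = 2 × 3 × 5 × 11
220 = 2^2 × 5 × 11
286 = 2 × 11 × 13
gcd(330, 220, 286) = 2 × 11 = 22.
Total pieces = 330/22 + 220/22 + 286/22 = 15 + 10 + 13 = 38.

38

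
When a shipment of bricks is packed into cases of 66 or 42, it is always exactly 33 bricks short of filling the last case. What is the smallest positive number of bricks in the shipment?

Being 33 short of a full case of size k means N ≡ −33 (mod k), i.e. N + 33 is a multiple of each size.
66 = 2 × 3 × 11
42 = 2 × 3 × 7
LCM(66, 42) = 2 × 3 × 7 × 11 = 462.
Smallest positive N is 462 − 33 = 429.

429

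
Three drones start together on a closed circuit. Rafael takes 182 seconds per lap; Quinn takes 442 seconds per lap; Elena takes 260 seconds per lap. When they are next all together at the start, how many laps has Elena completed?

119 laps

The first common completion time is the LCM of the periods.
182 = 2 × 7 × 13
442 = 2 × 13 × 17
260 = 2^2 × 5 × 13
LCM(182, 442, 260) = 2^2 × 5 × 7 × 13 × 17 = 30940.
Laps for period 260: 30940 / 260 = 119.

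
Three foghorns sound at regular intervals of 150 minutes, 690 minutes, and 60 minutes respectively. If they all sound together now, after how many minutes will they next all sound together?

They coincide at every common multiple of the periods; the first is the LCM.
150 = 2 × 3 × 5^2
690 = 2 × 3 × 5 × 23
60 = 2^2 × 3 × 5
LCM(150, 690, 60) = 2^2 × 3 × 5^2 × 23 = 6900.

6900 minutes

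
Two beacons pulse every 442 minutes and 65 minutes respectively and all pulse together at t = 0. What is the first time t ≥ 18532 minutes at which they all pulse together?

19890 minutes

Joint pulses occur at multiples of LCM(442, 65).
442 = 2 × 13 × 17
65 = 5 × 13
LCM(442, 65) = 2 × 5 × 13 × 17 = 2210.
Smallest multiple of 2210 that is ≥ 18532: ⌈18532/2210⌉ × 2210 = 9 × 2210 = 19890.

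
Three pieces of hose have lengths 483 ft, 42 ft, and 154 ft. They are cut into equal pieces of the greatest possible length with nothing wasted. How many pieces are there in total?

97

Piece length = gcd(483, 42, 154).
483 = 3 × 7 × 23
42 = 2 × 3 × 7
154 = 2 × 7 × 11
gcd(483, 42, 154) = 7.
Total pieces = 483/7 + 42/7 + 154/7 = 69 + 6 + 22 = 97.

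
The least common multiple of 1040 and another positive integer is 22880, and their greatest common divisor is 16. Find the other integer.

gcd × lcm = product of the two integers, so the other integer is (16 × 22880) / 1040 = 352.

352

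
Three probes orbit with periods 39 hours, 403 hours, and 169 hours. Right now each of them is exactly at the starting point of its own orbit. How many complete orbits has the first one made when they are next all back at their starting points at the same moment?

The first common completion time is the LCM of the periods.
39 = 3 × 13
403 = 13 × 31
169 = 13^2
LCM(39, 403, 169) = 3 × 13^2 × 31 = 15717.
Orbits for period 39: 15717 / 39 = 403.

403 orbits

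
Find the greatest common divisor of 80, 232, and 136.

80 = 2^4 × 5
232 = 2^3 × 29
136 = 2^3 × 17
gcd(80, 232, 136) = 2^3 = 8.

8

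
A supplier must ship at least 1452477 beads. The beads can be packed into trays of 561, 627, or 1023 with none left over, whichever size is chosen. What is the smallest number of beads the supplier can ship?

1652145

The number of beads must be a common multiple of 561, 627, and 1023, so a multiple of their LCM.
561 = 3 × 11 × 17
627 = 3 × 11 × 19
1023 = 3 × 11 × 31
LCM(561, 627, 1023) = 3 × 11 × 17 × 19 × 31 = 330429.
Smallest multiple of 330429 that is ≥ 1452477: ⌈1452477/330429⌉ × 330429 = 5 × 330429 = 1652145.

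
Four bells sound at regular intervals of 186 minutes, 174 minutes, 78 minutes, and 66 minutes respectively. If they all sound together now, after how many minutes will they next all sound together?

771342 minutes

The first simultaneous occurrence is after LCM of the individual periods.
186 = 2 × 3 × 31
174 = 2 × 3 × 29
78 = 2 × 3 × 13
66 = 2 × 3 × 11
LCM(186, 174, 78, 66) = 2 × 3 × 11 × 13 × 29 × 31 = 771342.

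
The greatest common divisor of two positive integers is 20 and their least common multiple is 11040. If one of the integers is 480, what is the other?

460

For two integers, gcd × lcm = product, so the other is (20 × 11040) / 480 = 220800 / 480 = 460.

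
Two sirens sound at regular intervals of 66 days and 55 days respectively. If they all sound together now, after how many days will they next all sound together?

330 days

They coincide at every common multiple of the periods; the first is the LCM.
66 = 2 × 3 × 11
55 = 5 × 11
LCM(66, 55) = 2 × 3 × 5 × 11 = 330.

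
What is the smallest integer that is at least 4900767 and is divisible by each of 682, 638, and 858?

The integer must be a common multiple of 682, 638, and 858, so a multiple of their LCM.
682 = 2 × 11 × 31
638 = 2 × 11 × 29
858 = 2 × 3 × 11 × 13
LCM(682, 638, 858) = 2 × 3 × 11 × 13 × 29 × 31 = 771342.
Smallest multiple of 771342 that is ≥ 4900767: ⌈4900767/771342⌉ × 771342 = 7 × 771342 = 5399394.

5399394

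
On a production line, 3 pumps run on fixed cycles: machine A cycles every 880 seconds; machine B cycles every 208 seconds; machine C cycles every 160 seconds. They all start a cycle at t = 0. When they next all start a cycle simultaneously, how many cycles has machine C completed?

143 cycles

All finish a whole number of cycles simultaneously at t = LCM of the periods.
880 = 2^4 × 5 × 11
208 = 2^4 × 13
160 = 2^5 × 5
LCM(880, 208, 160) = 2^5 × 5 × 11 × 13 = 22880.
Cycles for period 160: 22880 / 160 = 143.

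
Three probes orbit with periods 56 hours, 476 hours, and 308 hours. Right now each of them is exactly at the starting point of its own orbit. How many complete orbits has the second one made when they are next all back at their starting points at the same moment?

22 orbits

They are all back at their starting positions together after one LCM of the periods.
56 = 2^3 × 7
476 = 2^2 × 7 × 17
308 = 2^2 × 7 × 11
LCM(56, 476, 308) = 2^3 × 7 × 11 × 17 = 10472.
Orbits for period 476: 10472 / 476 = 22.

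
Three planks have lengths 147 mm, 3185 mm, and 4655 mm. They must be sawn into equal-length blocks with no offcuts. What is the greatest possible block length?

49 mm

The block length must divide every plank, so the greatest is gcd(147, 3185, 4655).
147 = 3 × 7^2
3185 = 5 × 7^2 × 13
4655 = 5 × 7^2 × 19
gcd(147, 3185, 4655) = 7^2 = 49.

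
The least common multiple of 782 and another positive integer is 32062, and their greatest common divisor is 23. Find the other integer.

gcd × lcm = product of the two integers, so the other integer is (23 × 32062) / 782 = 943.

943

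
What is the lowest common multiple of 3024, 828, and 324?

208656

3024 = 2^4 × 3^3 × 7
828 = 2^2 × 3^2 × 23
324 = 2^2 × 3^4
LCM(3024, 828, 324) = 2^4 × 3^4 × 7 × 23 = 208656.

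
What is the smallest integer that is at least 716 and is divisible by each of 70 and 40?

840

The integer must be a common multiple of 70 and 40, so a multiple of their LCM.
70 = 2 × 5 × 7
40 = 2^3 × 5
LCM(70, 40) = 2^3 × 5 × 7 = 280.
Smallest multiple of 280 that is ≥ 716: ⌈716/280⌉ × 280 = 3 × 280 = 840.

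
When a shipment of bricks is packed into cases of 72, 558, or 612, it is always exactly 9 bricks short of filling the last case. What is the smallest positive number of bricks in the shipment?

37935

Being 9 short of a full case of size k means N ≡ −9 (mod k), i.e. N + 9 is a multiple of each size.
72 = 2^3 × 3^2
558 = 2 × 3^2 × 31
612 = 2^2 × 3^2 × 17
LCM(72, 558, 612) = 2^3 × 3^2 × 17 × 31 = 37944.
Smallest positive N is 37944 − 9 = 37935.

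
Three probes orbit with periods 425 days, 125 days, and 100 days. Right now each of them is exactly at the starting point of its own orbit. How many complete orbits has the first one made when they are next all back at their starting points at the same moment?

They are all back at their starting positions together after one LCM of the periods.
425 = 5^2 × 17
125 = 5^3
100 = 2^2 × 5^2
LCM(425, 125, 100) = 2^2 × 5^3 × 17 = 8500.
Orbits for period 425: 8500 / 425 = 20.

20 orbits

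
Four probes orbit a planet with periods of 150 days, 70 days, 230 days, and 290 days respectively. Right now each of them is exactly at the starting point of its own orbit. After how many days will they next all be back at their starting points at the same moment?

700350 days

The first simultaneous occurrence is after LCM of the individual periods.
150 = 2 × 3 × 5^2
70 = 2 × 5 × 7
230 = 2 × 5 × 23
290 = 2 × 5 × 29
LCM(150, 70, 230, 290) = 2 × 3 × 5^2 × 7 × 23 × 29 = 700350.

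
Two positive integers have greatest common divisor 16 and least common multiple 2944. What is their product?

47104

For any two positive integers, gcd × lcm = product = 16 × 2944 = 47104.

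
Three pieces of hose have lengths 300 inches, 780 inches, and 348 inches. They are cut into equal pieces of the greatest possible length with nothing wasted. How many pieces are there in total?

119

Piece length = gcd(300, 780, 348).
300 = 2^2 × 3 × 5^2
780 = 2^2 × 3 × 5 × 13
348 = 2^2 × 3 × 29
gcd(300, 780, 348) = 2^2 × 3 = 12.
Total pieces = 300/12 + 780/12 + 348/12 = 25 + 65 + 29 = 119.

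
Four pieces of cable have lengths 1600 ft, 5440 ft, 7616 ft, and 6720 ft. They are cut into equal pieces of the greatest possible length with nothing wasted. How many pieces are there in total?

Piece length = gcd(1600, 5440, 7616, 6720).
1600 = 2^6 × 5^2
5440 = 2^6 × 5 × 17
7616 = 2^6 × 7 × 17
6720 = 2^6 × 3 × 5 × 7
gcd(1600, 5440, 7616, 6720) = 2^6 = 64.
Total pieces = 1600/64 + 5440/64 + 7616/64 + 6720/64 = 25 + 85 + 119 + 105 = 334.

334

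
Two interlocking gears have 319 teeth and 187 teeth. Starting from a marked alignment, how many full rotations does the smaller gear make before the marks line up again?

They are all back at their starting positions together after one LCM of the periods.
319 = 11 × 29
187 = 11 × 17
LCM(319, 187) = 11 × 17 × 29 = 5423.
Rotations for period 187: 5423 / 187 = 29.

29 rotations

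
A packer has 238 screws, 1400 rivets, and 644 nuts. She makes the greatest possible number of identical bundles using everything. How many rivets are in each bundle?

100

Number of bundles = gcd(238, 1400, 644).
238 = 2 × 7 × 17
1400 = 2^3 × 5^2 × 7
644 = 2^2 × 7 × 23
gcd(238, 1400, 644) = 2 × 7 = 14.
rivets per bundle = 1400 / 14 = 100.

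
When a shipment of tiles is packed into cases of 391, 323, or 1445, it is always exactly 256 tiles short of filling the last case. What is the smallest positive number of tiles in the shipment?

631209

Being 256 short of a full case of size k means N ≡ −256 (mod k), i.e. N + 256 is a multiple of each size.
391 = 17 × 23
323 = 17 × 19
1445 = 5 × 17^2
LCM(391, 323, 1445) = 5 × 17^2 × 19 × 23 = 631465.
Smallest positive N is 631465 − 256 = 631209.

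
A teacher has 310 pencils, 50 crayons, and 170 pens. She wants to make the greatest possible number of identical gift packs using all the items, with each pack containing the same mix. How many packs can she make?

10 packs

The pack count must divide each quantity, so the greatest is gcd(310, 50, 170).
310 = 2 × 5 × 31
50 = 2 × 5^2
170 = 2 × 5 × 17
gcd(310, 50, 170) = 2 × 5 = 10.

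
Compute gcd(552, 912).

552 = 2^3 × 3 × 23
912 = 2^4 × 3 × 19
gcd(552, 912) = 2^3 × 3 = 24.

24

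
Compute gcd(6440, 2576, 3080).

56

6440 = 2^3 × 5 × 7 × 23
2576 = 2^4 × 7 × 23
3080 = 2^3 × 5 × 7 × 11
gcd(6440, 2576, 3080) = 2^3 × 7 = 56.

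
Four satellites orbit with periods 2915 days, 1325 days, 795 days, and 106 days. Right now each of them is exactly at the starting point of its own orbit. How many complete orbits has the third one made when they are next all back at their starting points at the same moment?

110 orbits

They are all back at their starting positions together after one LCM of the periods.
2915 = 5 × 11 × 53
1325 = 5^2 × 53
795 = 3 × 5 × 53
106 = 2 × 53
LCM(2915, 1325, 795, 106) = 2 × 3 × 5^2 × 11 × 53 = 87450.
Orbits for period 795: 87450 / 795 = 110.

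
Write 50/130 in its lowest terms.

5/13

50 = 2 × 5^2
130 = 2 × 5 × 13
gcd(50, 130) = 2 × 5 = 10.
Divide numerator and denominator by 10: 50/130 = 5/13.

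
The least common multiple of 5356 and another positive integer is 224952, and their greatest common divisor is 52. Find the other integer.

2184

gcd × lcm = product of the two integers, so the other integer is (52 × 224952) / 5356 = 2184.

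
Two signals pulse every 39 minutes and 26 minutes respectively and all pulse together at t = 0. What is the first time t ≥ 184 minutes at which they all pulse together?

234 minutes

Joint pulses occur at multiples of LCM(39, 26).
39 = 3 × 13
26 = 2 × 13
LCM(39, 26) = 2 × 3 × 13 = 78.
Smallest multiple of 78 that is ≥ 184: ⌈184/78⌉ × 78 = 3 × 78 = 234.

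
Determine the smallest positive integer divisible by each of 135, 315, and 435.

27405

135 = 3^3 × 5
315 = 3^2 × 5 × 7
435 = 3 × 5 × 29
LCM(135, 315, 435) = 3^3 × 5 × 7 × 29 = 27405.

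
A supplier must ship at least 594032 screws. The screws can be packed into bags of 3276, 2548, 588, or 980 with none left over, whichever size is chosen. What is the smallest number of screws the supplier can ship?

687960

The number of screws must be a common multiple of 3276, 2548, 588, and 980, so a multiple of their LCM.
3276 = 2^2 × 3^2 × 7 × 13
2548 = 2^2 × 7^2 × 13
588 = 2^2 × 3 × 7^2
980 = 2^2 × 5 × 7^2
LCM(3276, 2548, 588, 980) = 2^2 × 3^2 × 5 × 7^2 × 13 = 114660.
Smallest multiple of 114660 that is ≥ 594032: ⌈594032/114660⌉ × 114660 = 6 × 114660 = 687960.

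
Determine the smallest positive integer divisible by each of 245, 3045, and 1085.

245 = 5 × 7^2
3045 = 3 × 5 × 7 × 29
1085 = 5 × 7 × 31
LCM(245, 3045, 1085) = 3 × 5 × 7^2 × 29 × 31 = 660765.

660765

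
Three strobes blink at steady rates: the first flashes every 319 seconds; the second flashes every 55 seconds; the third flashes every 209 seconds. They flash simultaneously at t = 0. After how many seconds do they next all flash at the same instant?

30305 seconds

They coincide at every common multiple of the periods; the first is the LCM.
319 = 11 × 29
55 = 5 × 11
209 = 11 × 19
LCM(319, 55, 209) = 5 × 11 × 19 × 29 = 30305.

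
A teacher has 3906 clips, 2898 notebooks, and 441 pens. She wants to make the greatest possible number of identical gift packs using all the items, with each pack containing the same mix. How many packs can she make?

The pack count must divide each quantity, so the greatest is gcd(3906, 2898, 441).
3906 = 2 × 3^2 × 7 × 31
2898 = 2 × 3^2 × 7 × 23
441 = 3^2 × 7^2
gcd(3906, 2898, 441) = 3^2 × 7 = 63.

63 packs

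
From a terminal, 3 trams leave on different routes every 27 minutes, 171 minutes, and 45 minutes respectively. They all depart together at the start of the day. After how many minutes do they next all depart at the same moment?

They coincide at every common multiple of the periods; the first is the LCM.
27 = 3^3
171 = 3^2 × 19
45 = 3^2 × 5
LCM(27, 171, 45) = 3^3 × 5 × 19 = 2565.

2565 minutes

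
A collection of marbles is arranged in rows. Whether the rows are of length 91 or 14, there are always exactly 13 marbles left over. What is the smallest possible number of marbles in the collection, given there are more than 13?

N − 13 must be a common multiple of 91 and 14.
91 = 7 × 13
14 = 2 × 7
LCM(91, 14) = 2 × 7 × 13 = 182.
Smallest N > 13 is LCM + 13 = 182 + 13 = 195.

195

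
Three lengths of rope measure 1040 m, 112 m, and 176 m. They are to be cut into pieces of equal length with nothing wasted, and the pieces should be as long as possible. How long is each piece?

Each piece length must divide every original length, so the longest possible is gcd(1040, 112, 176).
1040 = 2^4 × 5 × 13
112 = 2^4 × 7
176 = 2^4 × 11
gcd(1040, 112, 176) = 2^4 = 16.

16 m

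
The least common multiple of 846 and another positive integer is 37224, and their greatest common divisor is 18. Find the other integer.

gcd × lcm = product of the two integers, so the other integer is (18 × 37224) / 846 = 792.

792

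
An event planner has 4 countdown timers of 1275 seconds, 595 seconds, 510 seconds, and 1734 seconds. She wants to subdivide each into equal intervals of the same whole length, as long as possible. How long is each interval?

The interval must divide each timer length; the longest such is the gcd.
1275 = 3 × 5^2 × 17
595 = 5 × 7 × 17
510 = 2 × 3 × 5 × 17
1734 = 2 × 3 × 17^2
gcd(1275, 595, 510, 1734) = 17.

17 seconds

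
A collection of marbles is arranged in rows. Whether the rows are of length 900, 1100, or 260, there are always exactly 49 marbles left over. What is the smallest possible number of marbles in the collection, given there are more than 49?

N − 49 must be a common multiple of 900, 1100, and 260.
900 = 2^2 × 3^2 × 5^2
1100 = 2^2 × 5^2 × 11
260 = 2^2 × 5 × 13
LCM(900, 1100, 260) = 2^2 × 3^2 × 5^2 × 11 × 13 = 128700.
Smallest N > 49 is LCM + 49 = 128700 + 49 = 128749.

128749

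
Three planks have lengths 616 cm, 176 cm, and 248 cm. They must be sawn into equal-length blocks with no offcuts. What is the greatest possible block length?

This is the greatest common divisor of 616, 176, and 248.
616 = 2^3 × 7 × 11
176 = 2^4 × 11
248 = 2^3 × 31
gcd(616, 176, 248) = 2^3 = 8.

8 cm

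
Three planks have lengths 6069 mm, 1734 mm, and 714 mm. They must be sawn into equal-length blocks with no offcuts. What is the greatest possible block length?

This is the greatest common divisor of 6069, 1734, and 714.
6069 = 3 × 7 × 17^2
1734 = 2 × 3 × 17^2
714 = 2 × 3 × 7 × 17
gcd(6069, 1734, 714) = 3 × 17 = 51.

51 mm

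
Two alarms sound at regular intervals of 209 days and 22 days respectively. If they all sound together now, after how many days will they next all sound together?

We need the least common multiple of the intervals.
209 = 11 × 19
22 = 2 × 11
LCM(209, 22) = 2 × 11 × 19 = 418.

418 days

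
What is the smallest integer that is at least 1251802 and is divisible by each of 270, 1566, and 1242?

The integer must be a common multiple of 270, 1566, and 1242, so a multiple of their LCM.
270 = 2 × 3^3 × 5
1566 = 2 × 3^3 × 29
1242 = 2 × 3^3 × 23
LCM(270, 1566, 1242) = 2 × 3^3 × 5 × 23 × 29 = 180090.
Smallest multiple of 180090 that is ≥ 1251802: ⌈1251802/180090⌉ × 180090 = 7 × 180090 = 1260630.

1260630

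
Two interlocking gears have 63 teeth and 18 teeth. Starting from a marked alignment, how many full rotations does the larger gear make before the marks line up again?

2 rotations

The first common completion time is the LCM of the periods.
63 = 3^2 × 7
18 = 2 × 3^2
LCM(63, 18) = 2 × 3^2 × 7 = 126.
Rotations for period 63: 126 / 63 = 2.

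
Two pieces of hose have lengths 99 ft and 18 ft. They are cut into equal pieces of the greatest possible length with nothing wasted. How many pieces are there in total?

13

Piece length = gcd(99, 18).
99 = 3^2 × 11
18 = 2 × 3^2
gcd(99, 18) = 3^2 = 9.
Total pieces = 99/9 + 18/9 = 11 + 2 = 13.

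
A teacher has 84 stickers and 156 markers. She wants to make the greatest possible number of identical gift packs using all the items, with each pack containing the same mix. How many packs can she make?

12 packs

The pack count must divide each quantity, so the greatest is gcd(84, 156).
84 = 2^2 × 3 × 7
156 = 2^2 × 3 × 13
gcd(84, 156) = 2^2 × 3 = 12.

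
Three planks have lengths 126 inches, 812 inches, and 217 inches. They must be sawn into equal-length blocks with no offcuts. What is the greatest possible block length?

The block length must divide every plank, so the greatest is gcd(126, 812, 217).
126 = 2 × 3^2 × 7
812 = 2^2 × 7 × 29
217 = 7 × 31
gcd(126, 812, 217) = 7.

7 inches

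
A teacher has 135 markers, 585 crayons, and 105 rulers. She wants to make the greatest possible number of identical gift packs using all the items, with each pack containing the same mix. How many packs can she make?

The pack count must divide each quantity, so the greatest is gcd(135, 585, 105).
135 = 3^3 × 5
585 = 3^2 × 5 × 13
105 = 3 × 5 × 7
gcd(135, 585, 105) = 3 × 5 = 15.

15 packs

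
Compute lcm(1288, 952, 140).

109480

1288 = 2^3 × 7 × 23
952 = 2^3 × 7 × 17
140 = 2^2 × 5 × 7
LCM(1288, 952, 140) = 2^3 × 5 × 7 × 17 × 23 = 109480.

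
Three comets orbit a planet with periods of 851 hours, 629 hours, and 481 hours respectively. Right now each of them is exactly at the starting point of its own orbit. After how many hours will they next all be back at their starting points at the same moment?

188071 hours

They coincide at every common multiple of the periods; the first is the LCM.
851 = 23 × 37
629 = 17 × 37
481 = 13 × 37
LCM(851, 629, 481) = 13 × 17 × 23 × 37 = 188071.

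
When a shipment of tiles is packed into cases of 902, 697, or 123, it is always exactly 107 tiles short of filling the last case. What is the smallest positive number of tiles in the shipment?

Being 107 short of a full case of size k means N ≡ −107 (mod k), i.e. N + 107 is a multiple of each size.
902 = 2 × 11 × 41
697 = 17 × 41
123 = 3 × 41
LCM(902, 697, 123) = 2 × 3 × 11 × 17 × 41 = 46002.
Smallest positive N is 46002 − 107 = 45895.

45895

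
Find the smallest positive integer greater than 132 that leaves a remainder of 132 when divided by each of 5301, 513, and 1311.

365901

N − 132 must be a common multiple of 5301, 513, and 1311.
5301 = 3^2 × 19 × 31
513 = 3^3 × 19
1311 = 3 × 19 × 23
LCM(5301, 513, 1311) = 3^3 × 19 × 23 × 31 = 365769.
Smallest N > 132 is LCM + 132 = 365769 + 132 = 365901.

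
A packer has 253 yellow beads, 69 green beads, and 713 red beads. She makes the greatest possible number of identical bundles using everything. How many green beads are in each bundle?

Number of bundles = gcd(253, 69, 713).
253 = 11 × 23
69 = 3 × 23
713 = 23 × 31
gcd(253, 69, 713) = 23.
green beads per bundle = 69 / 23 = 3.

3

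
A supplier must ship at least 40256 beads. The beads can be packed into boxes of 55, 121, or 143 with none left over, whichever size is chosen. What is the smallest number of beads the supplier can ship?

47190

The number of beads must be a common multiple of 55, 121, and 143, so a multiple of their LCM.
55 = 5 × 11
121 = 11^2
143 = 11 × 13
LCM(55, 121, 143) = 5 × 11^2 × 13 = 7865.
Smallest multiple of 7865 that is ≥ 40256: ⌈40256/7865⌉ × 7865 = 6 × 7865 = 47190.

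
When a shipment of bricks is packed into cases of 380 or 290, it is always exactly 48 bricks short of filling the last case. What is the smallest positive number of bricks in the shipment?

Being 48 short of a full case of size k means N ≡ −48 (mod k), i.e. N + 48 is a multiple of each size.
380 = 2^2 × 5 × 19
290 = 2 × 5 × 29
LCM(380, 290) = 2^2 × 5 × 19 × 29 = 11020.
Smallest positive N is 11020 − 48 = 10972.

10972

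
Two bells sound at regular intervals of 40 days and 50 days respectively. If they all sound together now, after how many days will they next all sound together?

They coincide at every common multiple of the periods; the first is the LCM.
40 = 2^3 × 5
50 = 2 × 5^2
LCM(40, 50) = 2^3 × 5^2 = 200.

200 days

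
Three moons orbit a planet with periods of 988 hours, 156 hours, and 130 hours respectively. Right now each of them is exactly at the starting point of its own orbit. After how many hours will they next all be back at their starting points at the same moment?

14820 hours

We need the least common multiple of the intervals.
988 = 2^2 × 13 × 19
156 = 2^2 × 3 × 13
130 = 2 × 5 × 13
LCM(988, 156, 130) = 2^2 × 3 × 5 × 13 × 19 = 14820.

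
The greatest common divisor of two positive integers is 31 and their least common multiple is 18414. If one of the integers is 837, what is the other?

682

For two integers, gcd × lcm = product, so the other is (31 × 18414) / 837 = 570834 / 837 = 682.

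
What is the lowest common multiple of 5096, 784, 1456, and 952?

173264

5096 = 2^3 × 7^2 × 13
784 = 2^4 × 7^2
1456 = 2^4 × 7 × 13
952 = 2^3 × 7 × 17
LCM(5096, 784, 1456, 952) = 2^4 × 7^2 × 13 × 17 = 173264.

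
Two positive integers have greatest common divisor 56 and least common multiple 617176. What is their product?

For any two positive integers, gcd × lcm = product = 56 × 617176 = 34561856.

34561856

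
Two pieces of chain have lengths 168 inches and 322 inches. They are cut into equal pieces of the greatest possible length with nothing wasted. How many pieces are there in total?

Piece length = gcd(168, 322).
168 = 2^3 × 3 × 7
322 = 2 × 7 × 23
gcd(168, 322) = 2 × 7 = 14.
Total pieces = 168/14 + 322/14 = 12 + 23 = 35.

35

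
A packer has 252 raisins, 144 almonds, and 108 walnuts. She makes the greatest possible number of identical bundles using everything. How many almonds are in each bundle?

Number of bundles = gcd(252, 144, 108).
252 = 2^2 × 3^2 × 7
144 = 2^4 × 3^2
108 = 2^2 × 3^3
gcd(252, 144, 108) = 2^2 × 3^2 = 36.
almonds per bundle = 144 / 36 = 4.

4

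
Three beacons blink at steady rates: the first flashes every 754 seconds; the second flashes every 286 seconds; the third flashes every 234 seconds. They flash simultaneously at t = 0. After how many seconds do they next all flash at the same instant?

The first simultaneous occurrence is after LCM of the individual periods.
754 = 2 × 13 × 29
286 = 2 × 11 × 13
234 = 2 × 3^2 × 13
LCM(754, 286, 234) = 2 × 3^2 × 11 × 13 × 29 = 74646.

74646 seconds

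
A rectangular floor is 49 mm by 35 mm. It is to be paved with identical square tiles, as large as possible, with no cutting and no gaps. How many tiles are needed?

Tile side = gcd(49, 35).
49 = 7^2
35 = 5 × 7
gcd(49, 35) = 7.
Tiles: (49/7) × (35/7) = 7 × 5 = 35.

35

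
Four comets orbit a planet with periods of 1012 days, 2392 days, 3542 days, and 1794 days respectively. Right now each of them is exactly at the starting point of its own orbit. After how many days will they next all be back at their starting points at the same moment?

552552 days

We need the least common multiple of the intervals.
1012 = 2^2 × 11 × 23
2392 = 2^3 × 13 × 23
3542 = 2 × 7 × 11 × 23
1794 = 2 × 3 × 13 × 23
LCM(1012, 2392, 3542, 1794) = 2^3 × 3 × 7 × 11 × 13 × 23 = 552552.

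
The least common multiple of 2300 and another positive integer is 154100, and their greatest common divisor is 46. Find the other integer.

gcd × lcm = product of the two integers, so the other integer is (46 × 154100) / 2300 = 3082.

3082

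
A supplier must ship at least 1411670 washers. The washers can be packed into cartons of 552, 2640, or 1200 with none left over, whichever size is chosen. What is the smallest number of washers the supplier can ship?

1518000

The number of washers must be a common multiple of 552, 2640, and 1200, so a multiple of their LCM.
552 = 2^3 × 3 × 23
2640 = 2^4 × 3 × 5 × 11
1200 = 2^4 × 3 × 5^2
LCM(552, 2640, 1200) = 2^4 × 3 × 5^2 × 11 × 23 = 303600.
Smallest multiple of 303600 that is ≥ 1411670: ⌈1411670/303600⌉ × 303600 = 5 × 303600 = 1518000.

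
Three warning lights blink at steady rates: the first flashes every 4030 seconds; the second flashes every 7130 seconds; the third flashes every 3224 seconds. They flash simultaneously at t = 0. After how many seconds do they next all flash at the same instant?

370760 seconds

We need the least common multiple of the intervals.
4030 = 2 × 5 × 13 × 31
7130 = 2 × 5 × 23 × 31
3224 = 2^3 × 13 × 31
LCM(4030, 7130, 3224) = 2^3 × 5 × 13 × 23 × 31 = 370760.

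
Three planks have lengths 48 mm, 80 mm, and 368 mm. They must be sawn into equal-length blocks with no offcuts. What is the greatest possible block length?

16 mm

The block length must divide every plank, so the greatest is gcd(48, 80, 368).
48 = 2^4 × 3
80 = 2^4 × 5
368 = 2^4 × 23
gcd(48, 80, 368) = 2^4 = 16.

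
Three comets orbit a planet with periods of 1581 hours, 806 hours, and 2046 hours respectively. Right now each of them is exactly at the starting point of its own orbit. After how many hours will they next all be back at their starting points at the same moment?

They coincide at every common multiple of the periods; the first is the LCM.
1581 = 3 × 17 × 31
806 = 2 × 13 × 31
2046 = 2 × 3 × 11 × 31
LCM(1581, 806, 2046) = 2 × 3 × 11 × 13 × 17 × 31 = 452166.

452166 hours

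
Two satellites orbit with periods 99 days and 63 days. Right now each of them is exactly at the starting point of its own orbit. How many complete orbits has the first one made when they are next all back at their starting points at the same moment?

7 orbits

The first common completion time is the LCM of the periods.
99 = 3^2 × 11
63 = 3^2 × 7
LCM(99, 63) = 3^2 × 7 × 11 = 693.
Orbits for period 99: 693 / 99 = 7.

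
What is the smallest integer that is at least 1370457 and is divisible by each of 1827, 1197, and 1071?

1770363

The integer must be a common multiple of 1827, 1197, and 1071, so a multiple of their LCM.
1827 = 3^2 × 7 × 29
1197 = 3^2 × 7 × 19
1071 = 3^2 × 7 × 17
LCM(1827, 1197, 1071) = 3^2 × 7 × 17 × 19 × 29 = 590121.
Smallest multiple of 590121 that is ≥ 1370457: ⌈1370457/590121⌉ × 590121 = 3 × 590121 = 1770363.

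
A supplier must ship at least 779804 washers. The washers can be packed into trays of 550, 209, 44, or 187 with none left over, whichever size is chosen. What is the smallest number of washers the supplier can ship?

The number of washers must be a common multiple of 550, 209, 44, and 187, so a multiple of their LCM.
550 = 2 × 5^2 × 11
209 = 11 × 19
44 = 2^2 × 11
187 = 11 × 17
LCM(550, 209, 44, 187) = 2^2 × 5^2 × 11 × 17 × 19 = 355300.
Smallest multiple of 355300 that is ≥ 779804: ⌈779804/355300⌉ × 355300 = 3 × 355300 = 1065900.

1065900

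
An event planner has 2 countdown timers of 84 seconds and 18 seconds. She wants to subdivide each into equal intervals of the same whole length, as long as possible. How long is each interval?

6 seconds

By the Euclidean algorithm:
84 = 4 × 18 + 12
18 = 1 × 12 + 6
12 = 2 × 6 + 0
gcd(84, 18) = 6.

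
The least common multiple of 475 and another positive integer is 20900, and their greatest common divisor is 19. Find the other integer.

gcd × lcm = product of the two integers, so the other integer is (19 × 20900) / 475 = 836.

836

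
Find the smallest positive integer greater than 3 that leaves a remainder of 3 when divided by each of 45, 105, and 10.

N − 3 must be a common multiple of 45, 105, and 10.
45 = 3^2 × 5
105 = 3 × 5 × 7
10 = 2 × 5
LCM(45, 105, 10) = 2 × 3^2 × 5 × 7 = 630.
Smallest N > 3 is LCM + 3 = 630 + 3 = 633.

633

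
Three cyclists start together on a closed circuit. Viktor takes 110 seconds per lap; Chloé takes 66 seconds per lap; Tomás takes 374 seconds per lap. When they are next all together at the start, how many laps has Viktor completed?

51 laps

All finish a whole number of cycles simultaneously at t = LCM of the periods.
110 = 2 × 5 × 11
66 = 2 × 3 × 11
374 = 2 × 11 × 17
LCM(110, 66, 374) = 2 × 3 × 5 × 11 × 17 = 5610.
Laps for period 110: 5610 / 110 = 51.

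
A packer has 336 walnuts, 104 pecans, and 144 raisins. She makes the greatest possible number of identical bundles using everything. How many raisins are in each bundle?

18

Number of bundles = gcd(336, 104, 144).
336 = 2^4 × 3 × 7
104 = 2^3 × 13
144 = 2^4 × 3^2
gcd(336, 104, 144) = 2^3 = 8.
raisins per bundle = 144 / 8 = 18.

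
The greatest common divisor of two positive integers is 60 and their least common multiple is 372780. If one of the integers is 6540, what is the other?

3420

For two integers, gcd × lcm = product, so the other is (60 × 372780) / 6540 = 22366800 / 6540 = 3420.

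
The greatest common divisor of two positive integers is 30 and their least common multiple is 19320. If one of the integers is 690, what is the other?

840

For two integers, gcd × lcm = product, so the other is (30 × 19320) / 690 = 579600 / 690 = 840.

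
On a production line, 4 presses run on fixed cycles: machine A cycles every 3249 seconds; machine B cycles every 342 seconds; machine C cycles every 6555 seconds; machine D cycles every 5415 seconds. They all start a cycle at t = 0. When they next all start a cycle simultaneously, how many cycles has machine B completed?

They are all back at their starting positions together after one LCM of the periods.
3249 = 3^2 × 19^2
342 = 2 × 3^2 × 19
6555 = 3 × 5 × 19 × 23
5415 = 3 × 5 × 19^2
LCM(3249, 342, 6555, 5415) = 2 × 3^2 × 5 × 19^2 × 23 = 747270.
Cycles for period 342: 747270 / 342 = 2185.

2185 cycles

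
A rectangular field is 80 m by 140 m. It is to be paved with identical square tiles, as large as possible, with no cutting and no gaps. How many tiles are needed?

28

Tile side = gcd(80, 140).
80 = 2^4 × 5
140 = 2^2 × 5 × 7
gcd(80, 140) = 2^2 × 5 = 20.
Tiles: (80/20) × (140/20) = 4 × 7 = 28.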